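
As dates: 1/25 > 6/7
False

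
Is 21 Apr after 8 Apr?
Yes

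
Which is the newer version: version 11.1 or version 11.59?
version 11.59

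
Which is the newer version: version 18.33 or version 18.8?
version 18.33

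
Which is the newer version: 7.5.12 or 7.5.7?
7.5.12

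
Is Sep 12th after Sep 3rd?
Yes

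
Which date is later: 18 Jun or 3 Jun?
18 Jun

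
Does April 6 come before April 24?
Yes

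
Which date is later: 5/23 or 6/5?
6/5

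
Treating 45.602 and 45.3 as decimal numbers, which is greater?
45.602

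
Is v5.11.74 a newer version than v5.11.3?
Yes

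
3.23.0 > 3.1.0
True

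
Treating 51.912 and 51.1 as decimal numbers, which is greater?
51.912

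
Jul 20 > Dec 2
False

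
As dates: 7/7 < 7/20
True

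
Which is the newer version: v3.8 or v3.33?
v3.33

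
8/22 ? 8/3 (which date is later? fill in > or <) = >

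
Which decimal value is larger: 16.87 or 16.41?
16.87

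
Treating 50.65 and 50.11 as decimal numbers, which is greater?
50.65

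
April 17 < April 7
False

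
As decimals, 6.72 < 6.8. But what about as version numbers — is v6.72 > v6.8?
True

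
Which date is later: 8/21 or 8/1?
8/21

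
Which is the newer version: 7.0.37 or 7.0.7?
7.0.37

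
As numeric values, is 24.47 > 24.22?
True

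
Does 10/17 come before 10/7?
No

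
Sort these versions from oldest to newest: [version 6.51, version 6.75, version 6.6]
[version 6.6, version 6.51, version 6.75]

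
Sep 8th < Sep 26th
True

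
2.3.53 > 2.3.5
True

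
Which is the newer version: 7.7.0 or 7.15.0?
7.15.0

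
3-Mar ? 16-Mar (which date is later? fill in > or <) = <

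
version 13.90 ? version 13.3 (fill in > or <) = >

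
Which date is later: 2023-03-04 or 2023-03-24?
2023-03-24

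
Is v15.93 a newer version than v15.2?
Yes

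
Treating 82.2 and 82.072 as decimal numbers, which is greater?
82.2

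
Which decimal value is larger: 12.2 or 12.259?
12.259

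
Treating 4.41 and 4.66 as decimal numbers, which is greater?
4.66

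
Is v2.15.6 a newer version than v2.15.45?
No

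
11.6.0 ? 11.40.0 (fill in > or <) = <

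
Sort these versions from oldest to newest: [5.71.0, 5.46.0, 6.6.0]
[5.46.0, 5.71.0, 6.6.0]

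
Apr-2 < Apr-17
True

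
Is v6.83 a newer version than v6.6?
Yes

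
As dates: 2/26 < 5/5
True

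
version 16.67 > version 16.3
True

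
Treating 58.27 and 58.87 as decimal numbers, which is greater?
58.87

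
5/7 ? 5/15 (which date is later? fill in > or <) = <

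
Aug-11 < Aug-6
False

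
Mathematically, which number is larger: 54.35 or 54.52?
54.52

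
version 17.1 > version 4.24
True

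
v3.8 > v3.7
True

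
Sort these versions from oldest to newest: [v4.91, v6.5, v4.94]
[v4.91, v4.94, v6.5]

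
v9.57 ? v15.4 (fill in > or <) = <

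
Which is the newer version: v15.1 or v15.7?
v15.7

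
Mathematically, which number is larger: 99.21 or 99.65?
99.65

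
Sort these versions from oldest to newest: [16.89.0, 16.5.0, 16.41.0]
[16.5.0, 16.41.0, 16.89.0]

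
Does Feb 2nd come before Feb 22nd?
Yes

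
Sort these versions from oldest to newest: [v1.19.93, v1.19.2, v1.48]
[v1.19.2, v1.19.93, v1.48]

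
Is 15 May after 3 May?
Yes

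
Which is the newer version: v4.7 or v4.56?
v4.56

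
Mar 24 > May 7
False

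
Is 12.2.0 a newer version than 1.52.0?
Yes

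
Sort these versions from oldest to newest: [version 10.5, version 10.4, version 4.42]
[version 4.42, version 10.4, version 10.5]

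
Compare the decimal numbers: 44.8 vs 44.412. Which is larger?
44.8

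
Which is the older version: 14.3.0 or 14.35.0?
14.3.0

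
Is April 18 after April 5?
Yes. Day 18 comes after day 5 in April — this is a date comparison, not a decimal one (the decimal 4.18 would be smaller than 4.5).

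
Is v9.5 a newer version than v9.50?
No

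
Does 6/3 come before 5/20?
No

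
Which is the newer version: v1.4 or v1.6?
v1.6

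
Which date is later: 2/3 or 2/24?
2/24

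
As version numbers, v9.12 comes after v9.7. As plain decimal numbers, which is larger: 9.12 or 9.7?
9.7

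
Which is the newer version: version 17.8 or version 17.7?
version 17.8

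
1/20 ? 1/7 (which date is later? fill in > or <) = >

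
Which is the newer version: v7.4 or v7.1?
v7.4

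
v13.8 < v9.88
False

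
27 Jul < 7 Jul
False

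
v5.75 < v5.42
False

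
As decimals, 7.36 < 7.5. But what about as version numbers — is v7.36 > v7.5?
True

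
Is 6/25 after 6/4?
Yes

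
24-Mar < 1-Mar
False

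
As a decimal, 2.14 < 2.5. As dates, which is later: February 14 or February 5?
February 14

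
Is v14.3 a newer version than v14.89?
No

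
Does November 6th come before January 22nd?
No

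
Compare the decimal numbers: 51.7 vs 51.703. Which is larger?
51.703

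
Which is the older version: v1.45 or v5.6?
v1.45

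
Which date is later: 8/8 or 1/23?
8/8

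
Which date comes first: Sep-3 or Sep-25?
Sep-3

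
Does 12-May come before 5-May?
No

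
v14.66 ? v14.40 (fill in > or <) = >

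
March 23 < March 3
False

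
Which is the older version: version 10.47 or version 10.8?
version 10.8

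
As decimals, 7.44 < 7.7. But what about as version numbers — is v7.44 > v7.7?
True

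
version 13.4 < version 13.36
True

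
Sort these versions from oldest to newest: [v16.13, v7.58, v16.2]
[v7.58, v16.2, v16.13]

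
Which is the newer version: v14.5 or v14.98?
v14.98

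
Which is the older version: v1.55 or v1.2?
v1.2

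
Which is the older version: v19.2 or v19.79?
v19.2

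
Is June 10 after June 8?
Yes. Day 10 comes after day 8 in June — this is a date comparison, not a decimal one (the decimal 6.10 would be smaller than 6.8).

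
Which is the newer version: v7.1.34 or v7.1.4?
v7.1.34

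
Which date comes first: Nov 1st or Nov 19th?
Nov 1st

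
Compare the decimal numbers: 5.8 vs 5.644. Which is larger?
5.8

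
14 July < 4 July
False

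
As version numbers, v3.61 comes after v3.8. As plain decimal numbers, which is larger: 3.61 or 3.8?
3.8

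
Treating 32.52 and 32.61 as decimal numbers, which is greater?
32.61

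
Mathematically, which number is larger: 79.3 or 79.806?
79.806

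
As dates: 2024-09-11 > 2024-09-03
True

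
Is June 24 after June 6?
Yes. Day 24 comes after day 6 in June — this is a date comparison, not a decimal one (the decimal 6.24 would be smaller than 6.6).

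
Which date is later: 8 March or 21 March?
21 March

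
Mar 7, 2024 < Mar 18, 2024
True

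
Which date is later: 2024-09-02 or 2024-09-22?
2024-09-22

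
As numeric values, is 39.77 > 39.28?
True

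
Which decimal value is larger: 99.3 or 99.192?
99.3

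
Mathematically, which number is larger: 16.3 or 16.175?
16.3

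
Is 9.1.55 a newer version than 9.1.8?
Yes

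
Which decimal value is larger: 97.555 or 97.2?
97.555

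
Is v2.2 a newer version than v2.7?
No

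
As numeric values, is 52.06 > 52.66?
False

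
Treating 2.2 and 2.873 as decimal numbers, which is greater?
2.873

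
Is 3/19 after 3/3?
Yes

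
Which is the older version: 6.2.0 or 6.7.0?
6.2.0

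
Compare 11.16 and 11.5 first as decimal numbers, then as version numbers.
As decimals: 11.16 < 11.5. As versions: v11.16 > v11.5 (minor version 16 > 5).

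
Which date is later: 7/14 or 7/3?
7/14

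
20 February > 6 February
True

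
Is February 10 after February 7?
Yes. Day 10 comes after day 7 in February — this is a date comparison, not a decimal one (the decimal 2.10 would be smaller than 2.7).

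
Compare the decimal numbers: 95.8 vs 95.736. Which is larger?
95.8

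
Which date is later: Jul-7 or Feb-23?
Jul-7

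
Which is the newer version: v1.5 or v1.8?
v1.8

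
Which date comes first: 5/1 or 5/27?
5/1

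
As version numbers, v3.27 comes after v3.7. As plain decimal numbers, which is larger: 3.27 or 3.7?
3.7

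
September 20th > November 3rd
False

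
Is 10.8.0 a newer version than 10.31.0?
No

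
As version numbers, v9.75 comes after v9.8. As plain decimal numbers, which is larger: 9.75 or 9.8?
9.8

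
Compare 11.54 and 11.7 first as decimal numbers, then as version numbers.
As decimals: 11.54 < 11.7. As versions: v11.54 > v11.7 (minor version 54 > 7).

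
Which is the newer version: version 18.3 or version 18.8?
version 18.8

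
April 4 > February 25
True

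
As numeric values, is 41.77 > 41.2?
True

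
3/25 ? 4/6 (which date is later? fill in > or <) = <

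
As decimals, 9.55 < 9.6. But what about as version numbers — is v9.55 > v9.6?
True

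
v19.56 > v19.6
True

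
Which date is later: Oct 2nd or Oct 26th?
Oct 26th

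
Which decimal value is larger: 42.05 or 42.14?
42.14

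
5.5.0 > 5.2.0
True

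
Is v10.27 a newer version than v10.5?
Yes. Version numbers are compared segment by segment as integers, not as decimals: minor version 27 > 5, so v10.27 > v10.5 (even though the decimal 10.27 < 10.5).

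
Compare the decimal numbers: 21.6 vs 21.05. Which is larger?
21.6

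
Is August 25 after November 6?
No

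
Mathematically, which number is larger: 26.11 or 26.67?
26.67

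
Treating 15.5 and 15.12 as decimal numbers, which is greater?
15.5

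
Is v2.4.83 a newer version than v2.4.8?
Yes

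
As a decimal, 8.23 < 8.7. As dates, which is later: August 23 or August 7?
August 23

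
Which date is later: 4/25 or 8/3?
8/3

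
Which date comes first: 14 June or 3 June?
3 June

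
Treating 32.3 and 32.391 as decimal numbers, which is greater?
32.391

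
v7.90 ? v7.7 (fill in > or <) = >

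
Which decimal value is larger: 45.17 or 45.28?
45.28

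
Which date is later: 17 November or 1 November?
17 November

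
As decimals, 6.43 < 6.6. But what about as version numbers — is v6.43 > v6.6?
True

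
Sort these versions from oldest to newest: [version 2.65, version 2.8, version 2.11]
[version 2.8, version 2.11, version 2.65]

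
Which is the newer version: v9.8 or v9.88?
v9.88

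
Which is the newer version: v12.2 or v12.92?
v12.92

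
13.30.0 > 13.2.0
True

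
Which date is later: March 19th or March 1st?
March 19th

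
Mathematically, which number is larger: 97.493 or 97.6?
97.6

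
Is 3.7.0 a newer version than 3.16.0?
No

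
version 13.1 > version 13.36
False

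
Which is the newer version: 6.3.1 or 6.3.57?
6.3.57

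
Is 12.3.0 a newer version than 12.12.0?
No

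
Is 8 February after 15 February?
No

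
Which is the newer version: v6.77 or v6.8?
v6.77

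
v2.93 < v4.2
True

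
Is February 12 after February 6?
Yes. Day 12 comes after day 6 in February — this is a date comparison, not a decimal one (the decimal 2.12 would be smaller than 2.6).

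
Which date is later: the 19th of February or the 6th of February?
the 19th of February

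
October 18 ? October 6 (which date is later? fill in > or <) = >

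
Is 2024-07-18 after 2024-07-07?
Yes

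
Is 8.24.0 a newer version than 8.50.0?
No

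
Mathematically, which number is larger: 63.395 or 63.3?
63.395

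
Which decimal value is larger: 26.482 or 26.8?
26.8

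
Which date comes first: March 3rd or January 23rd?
January 23rd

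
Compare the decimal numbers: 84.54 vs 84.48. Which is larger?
84.54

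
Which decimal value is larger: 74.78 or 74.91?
74.91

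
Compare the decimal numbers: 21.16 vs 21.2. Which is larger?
21.2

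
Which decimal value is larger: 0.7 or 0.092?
0.7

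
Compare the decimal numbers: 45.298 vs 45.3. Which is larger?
45.3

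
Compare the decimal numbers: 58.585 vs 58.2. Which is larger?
58.585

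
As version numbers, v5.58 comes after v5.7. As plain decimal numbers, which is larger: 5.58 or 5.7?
5.7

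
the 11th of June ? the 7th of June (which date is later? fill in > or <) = >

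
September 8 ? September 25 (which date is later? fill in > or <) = <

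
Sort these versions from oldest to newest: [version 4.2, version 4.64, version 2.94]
[version 2.94, version 4.2, version 4.64]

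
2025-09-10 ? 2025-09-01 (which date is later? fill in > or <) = >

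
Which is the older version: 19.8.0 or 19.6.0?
19.6.0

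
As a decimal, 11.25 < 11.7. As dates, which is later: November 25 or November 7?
November 25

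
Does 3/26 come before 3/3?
No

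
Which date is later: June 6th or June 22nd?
June 22nd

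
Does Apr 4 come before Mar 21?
No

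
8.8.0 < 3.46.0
False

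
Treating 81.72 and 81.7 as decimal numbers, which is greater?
81.72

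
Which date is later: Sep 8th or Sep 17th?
Sep 17th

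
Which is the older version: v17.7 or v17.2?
v17.2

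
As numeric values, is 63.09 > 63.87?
False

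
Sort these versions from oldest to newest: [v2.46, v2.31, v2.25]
[v2.25, v2.31, v2.46]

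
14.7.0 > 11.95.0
True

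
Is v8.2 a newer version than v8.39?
No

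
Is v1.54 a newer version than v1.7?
Yes. Version numbers are compared segment by segment as integers, not as decimals: minor version 54 > 7, so v1.54 > v1.7 (even though the decimal 1.54 < 1.7).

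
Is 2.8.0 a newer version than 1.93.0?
Yes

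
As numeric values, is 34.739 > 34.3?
True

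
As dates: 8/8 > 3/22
True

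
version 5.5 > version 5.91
False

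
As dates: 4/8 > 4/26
False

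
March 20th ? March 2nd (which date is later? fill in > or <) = >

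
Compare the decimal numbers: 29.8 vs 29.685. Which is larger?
29.8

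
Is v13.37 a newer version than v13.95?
No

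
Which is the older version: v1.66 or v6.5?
v1.66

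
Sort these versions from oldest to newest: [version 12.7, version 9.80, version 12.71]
[version 9.80, version 12.7, version 12.71]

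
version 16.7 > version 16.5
True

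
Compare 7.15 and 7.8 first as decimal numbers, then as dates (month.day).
As decimals: 7.15 < 7.8. As dates: 7/15 is later than 7/8 (day 15 > day 8).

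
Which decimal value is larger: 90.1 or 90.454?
90.454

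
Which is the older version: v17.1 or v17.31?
v17.1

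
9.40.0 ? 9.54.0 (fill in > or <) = <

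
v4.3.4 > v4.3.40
False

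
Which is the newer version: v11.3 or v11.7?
v11.7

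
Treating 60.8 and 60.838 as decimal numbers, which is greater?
60.838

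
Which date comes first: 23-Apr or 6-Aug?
23-Apr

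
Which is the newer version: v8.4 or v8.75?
v8.75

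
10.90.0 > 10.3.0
True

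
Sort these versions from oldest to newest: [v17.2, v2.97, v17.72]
[v2.97, v17.2, v17.72]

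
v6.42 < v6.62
True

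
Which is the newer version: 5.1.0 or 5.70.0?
5.70.0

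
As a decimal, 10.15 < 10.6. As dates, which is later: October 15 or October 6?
October 15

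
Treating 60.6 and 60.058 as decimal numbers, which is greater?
60.6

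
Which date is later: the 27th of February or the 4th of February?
the 27th of February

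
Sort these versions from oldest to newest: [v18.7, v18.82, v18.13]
[v18.7, v18.13, v18.82]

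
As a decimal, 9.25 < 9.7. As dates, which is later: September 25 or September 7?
September 25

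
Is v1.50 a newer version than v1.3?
Yes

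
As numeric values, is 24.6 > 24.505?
True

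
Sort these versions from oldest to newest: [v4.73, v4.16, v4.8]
[v4.8, v4.16, v4.73]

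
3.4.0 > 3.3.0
True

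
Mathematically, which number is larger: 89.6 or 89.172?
89.6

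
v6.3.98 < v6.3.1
False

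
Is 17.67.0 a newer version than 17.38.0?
Yes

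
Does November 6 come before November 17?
Yes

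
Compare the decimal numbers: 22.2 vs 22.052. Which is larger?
22.2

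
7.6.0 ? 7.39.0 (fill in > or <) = <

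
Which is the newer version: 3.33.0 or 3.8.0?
3.33.0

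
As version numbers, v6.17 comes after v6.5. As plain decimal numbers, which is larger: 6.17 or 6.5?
6.5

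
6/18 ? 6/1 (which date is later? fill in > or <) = >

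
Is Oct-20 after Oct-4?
Yes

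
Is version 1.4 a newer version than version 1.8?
No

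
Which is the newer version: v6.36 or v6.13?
v6.36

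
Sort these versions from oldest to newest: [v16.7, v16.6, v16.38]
[v16.6, v16.7, v16.38]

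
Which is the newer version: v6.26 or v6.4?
v6.26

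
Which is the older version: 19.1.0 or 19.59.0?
19.1.0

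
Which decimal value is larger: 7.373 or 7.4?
7.4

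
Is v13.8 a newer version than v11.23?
Yes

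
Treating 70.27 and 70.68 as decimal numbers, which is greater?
70.68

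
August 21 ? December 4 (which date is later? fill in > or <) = <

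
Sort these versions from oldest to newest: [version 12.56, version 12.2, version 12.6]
[version 12.2, version 12.6, version 12.56]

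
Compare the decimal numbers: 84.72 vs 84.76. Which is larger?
84.76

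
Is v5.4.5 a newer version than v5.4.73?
No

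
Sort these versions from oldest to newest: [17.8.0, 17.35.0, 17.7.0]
[17.7.0, 17.8.0, 17.35.0]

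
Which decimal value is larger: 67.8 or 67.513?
67.8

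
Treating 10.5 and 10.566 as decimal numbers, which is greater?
10.566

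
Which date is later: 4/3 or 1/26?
4/3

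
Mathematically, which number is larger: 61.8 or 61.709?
61.8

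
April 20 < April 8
False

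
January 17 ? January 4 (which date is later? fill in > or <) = >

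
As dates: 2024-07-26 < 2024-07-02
False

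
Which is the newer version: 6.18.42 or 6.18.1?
6.18.42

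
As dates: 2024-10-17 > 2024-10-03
True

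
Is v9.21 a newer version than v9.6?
Yes. Version numbers are compared segment by segment as integers, not as decimals: minor version 21 > 6, so v9.21 > v9.6 (even though the decimal 9.21 < 9.6).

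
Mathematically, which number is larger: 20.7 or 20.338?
20.7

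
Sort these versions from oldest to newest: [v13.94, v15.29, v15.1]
[v13.94, v15.1, v15.29]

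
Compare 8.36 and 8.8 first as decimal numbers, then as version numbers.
As decimals: 8.36 < 8.8. As versions: v8.36 > v8.8 (minor version 36 > 8).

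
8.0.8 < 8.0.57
True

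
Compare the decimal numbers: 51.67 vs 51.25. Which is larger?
51.67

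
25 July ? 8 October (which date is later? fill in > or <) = <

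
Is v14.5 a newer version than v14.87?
No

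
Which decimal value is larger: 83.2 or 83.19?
83.2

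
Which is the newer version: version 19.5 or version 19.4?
version 19.5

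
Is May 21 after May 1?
Yes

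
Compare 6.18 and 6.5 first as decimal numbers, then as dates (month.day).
As decimals: 6.18 < 6.5. As dates: 6/18 is later than 6/5 (day 18 > day 5).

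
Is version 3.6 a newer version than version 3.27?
No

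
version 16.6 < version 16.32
True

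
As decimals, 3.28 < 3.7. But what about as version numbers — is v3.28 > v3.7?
True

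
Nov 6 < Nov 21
True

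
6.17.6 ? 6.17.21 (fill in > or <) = <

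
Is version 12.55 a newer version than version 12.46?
Yes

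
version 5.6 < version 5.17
True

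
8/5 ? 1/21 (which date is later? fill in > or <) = >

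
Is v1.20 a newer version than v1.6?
Yes. Version numbers are compared segment by segment as integers, not as decimals: minor version 20 > 6, so v1.20 > v1.6 (even though the decimal 1.20 < 1.6).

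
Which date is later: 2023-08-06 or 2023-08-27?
2023-08-27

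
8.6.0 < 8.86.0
True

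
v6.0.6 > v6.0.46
False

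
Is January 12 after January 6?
Yes. Day 12 comes after day 6 in January — this is a date comparison, not a decimal one (the decimal 1.12 would be smaller than 1.6).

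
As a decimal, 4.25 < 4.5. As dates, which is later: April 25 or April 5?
April 25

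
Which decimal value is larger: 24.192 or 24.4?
24.4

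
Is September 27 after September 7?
Yes. Day 27 comes after day 7 in September — this is a date comparison, not a decimal one (the decimal 9.27 would be smaller than 9.7).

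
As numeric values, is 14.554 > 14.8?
False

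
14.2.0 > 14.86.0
False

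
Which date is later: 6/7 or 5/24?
6/7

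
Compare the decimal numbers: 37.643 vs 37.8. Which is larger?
37.8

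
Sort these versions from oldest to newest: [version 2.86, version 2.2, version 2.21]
[version 2.2, version 2.21, version 2.86]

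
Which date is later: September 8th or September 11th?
September 11th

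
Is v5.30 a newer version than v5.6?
Yes. Version numbers are compared segment by segment as integers, not as decimals: minor version 30 > 6, so v5.30 > v5.6 (even though the decimal 5.30 < 5.6).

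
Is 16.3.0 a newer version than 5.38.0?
Yes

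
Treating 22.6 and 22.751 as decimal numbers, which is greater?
22.751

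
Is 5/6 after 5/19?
No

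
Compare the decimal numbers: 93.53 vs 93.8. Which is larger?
93.8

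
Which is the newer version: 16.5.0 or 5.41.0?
16.5.0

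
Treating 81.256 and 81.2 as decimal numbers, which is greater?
81.256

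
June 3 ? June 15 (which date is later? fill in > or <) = <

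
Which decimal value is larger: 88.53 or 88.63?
88.63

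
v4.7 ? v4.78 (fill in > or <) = <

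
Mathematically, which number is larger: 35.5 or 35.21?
35.5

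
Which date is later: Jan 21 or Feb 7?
Feb 7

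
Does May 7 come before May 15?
Yes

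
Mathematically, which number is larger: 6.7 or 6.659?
6.7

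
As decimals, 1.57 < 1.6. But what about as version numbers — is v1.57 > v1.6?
True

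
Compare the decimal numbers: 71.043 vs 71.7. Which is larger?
71.7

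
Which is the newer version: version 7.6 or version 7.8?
version 7.8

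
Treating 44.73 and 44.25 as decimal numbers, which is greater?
44.73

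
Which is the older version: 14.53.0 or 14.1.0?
14.1.0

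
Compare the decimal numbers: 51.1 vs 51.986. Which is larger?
51.986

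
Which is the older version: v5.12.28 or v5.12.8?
v5.12.8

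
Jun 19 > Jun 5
True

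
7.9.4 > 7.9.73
False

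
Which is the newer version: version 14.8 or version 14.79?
version 14.79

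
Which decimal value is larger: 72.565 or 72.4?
72.565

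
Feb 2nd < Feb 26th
True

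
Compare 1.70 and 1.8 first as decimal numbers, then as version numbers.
As decimals: 1.70 < 1.8. As versions: v1.70 > v1.8 (minor version 70 > 8).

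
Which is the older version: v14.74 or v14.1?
v14.1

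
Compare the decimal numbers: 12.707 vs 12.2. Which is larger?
12.707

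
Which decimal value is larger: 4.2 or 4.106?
4.2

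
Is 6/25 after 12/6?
No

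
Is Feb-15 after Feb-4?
Yes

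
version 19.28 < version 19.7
False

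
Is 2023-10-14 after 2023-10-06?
Yes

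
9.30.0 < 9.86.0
True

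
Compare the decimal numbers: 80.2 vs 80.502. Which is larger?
80.502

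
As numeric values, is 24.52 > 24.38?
True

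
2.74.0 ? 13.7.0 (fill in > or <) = <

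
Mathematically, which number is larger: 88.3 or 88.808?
88.808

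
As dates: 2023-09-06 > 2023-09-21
False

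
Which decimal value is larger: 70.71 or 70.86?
70.86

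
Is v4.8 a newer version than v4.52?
No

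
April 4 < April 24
True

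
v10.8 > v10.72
False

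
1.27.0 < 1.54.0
True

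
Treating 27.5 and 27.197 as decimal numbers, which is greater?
27.5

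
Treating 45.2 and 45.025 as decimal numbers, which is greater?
45.2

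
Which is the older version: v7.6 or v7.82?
v7.6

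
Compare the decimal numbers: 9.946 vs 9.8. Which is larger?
9.946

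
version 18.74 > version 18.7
True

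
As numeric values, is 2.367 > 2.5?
False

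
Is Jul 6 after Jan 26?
Yes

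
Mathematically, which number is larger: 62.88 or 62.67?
62.88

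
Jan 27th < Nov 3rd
True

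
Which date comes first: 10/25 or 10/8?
10/8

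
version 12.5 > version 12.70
False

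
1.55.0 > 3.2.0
False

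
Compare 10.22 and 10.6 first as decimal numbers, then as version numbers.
As decimals: 10.22 < 10.6. As versions: v10.22 > v10.6 (minor version 22 > 6).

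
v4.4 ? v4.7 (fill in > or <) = <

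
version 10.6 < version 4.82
False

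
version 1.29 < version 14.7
True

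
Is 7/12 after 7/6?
Yes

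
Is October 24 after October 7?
Yes. Day 24 comes after day 7 in October — this is a date comparison, not a decimal one (the decimal 10.24 would be smaller than 10.7).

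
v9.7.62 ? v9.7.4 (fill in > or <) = >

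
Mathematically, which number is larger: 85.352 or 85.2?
85.352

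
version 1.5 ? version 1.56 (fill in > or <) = <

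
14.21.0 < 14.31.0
True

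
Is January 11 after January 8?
Yes. Day 11 comes after day 8 in January — this is a date comparison, not a decimal one (the decimal 1.11 would be smaller than 1.8).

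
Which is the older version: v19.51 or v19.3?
v19.3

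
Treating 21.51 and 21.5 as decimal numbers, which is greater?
21.51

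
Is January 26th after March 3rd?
No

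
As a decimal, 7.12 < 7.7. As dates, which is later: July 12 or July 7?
July 12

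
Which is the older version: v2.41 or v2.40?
v2.40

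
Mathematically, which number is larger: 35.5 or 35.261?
35.5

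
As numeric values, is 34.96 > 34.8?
True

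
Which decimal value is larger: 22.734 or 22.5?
22.734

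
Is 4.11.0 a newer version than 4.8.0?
Yes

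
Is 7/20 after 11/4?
No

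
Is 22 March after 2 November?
No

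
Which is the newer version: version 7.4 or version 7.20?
version 7.20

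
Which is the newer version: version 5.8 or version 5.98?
version 5.98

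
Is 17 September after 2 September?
Yes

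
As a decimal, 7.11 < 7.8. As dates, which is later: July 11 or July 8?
July 11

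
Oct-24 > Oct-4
True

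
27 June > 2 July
False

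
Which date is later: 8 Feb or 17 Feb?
17 Feb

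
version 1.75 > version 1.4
True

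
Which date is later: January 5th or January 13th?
January 13th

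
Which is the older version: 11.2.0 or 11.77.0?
11.2.0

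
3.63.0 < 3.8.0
False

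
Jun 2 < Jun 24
True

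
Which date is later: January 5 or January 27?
January 27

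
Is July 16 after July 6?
Yes. Day 16 comes after day 6 in July — this is a date comparison, not a decimal one (the decimal 7.16 would be smaller than 7.6).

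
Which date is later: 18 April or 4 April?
18 April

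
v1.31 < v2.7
True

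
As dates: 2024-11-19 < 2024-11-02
False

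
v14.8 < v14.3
False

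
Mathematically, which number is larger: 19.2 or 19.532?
19.532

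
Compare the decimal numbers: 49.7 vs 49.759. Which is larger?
49.759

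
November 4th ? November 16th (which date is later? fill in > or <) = <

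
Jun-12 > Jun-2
True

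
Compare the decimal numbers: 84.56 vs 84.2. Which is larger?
84.56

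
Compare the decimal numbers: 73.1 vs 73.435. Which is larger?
73.435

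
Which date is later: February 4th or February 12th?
February 12th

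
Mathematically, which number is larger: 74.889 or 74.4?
74.889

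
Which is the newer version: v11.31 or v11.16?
v11.31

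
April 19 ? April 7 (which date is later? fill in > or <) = >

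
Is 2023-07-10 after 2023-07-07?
Yes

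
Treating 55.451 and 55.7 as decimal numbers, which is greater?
55.7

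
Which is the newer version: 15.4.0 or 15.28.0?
15.28.0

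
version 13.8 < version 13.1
False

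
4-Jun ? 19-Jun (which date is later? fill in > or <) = <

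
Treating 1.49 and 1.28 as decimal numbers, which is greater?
1.49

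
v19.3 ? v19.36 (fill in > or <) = <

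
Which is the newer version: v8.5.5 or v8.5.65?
v8.5.65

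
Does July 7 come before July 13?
Yes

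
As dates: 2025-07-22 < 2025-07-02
False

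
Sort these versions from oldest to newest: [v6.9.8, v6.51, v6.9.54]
[v6.9.8, v6.9.54, v6.51]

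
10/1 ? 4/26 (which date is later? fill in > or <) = >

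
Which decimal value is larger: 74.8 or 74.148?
74.8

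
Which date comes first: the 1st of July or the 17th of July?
the 1st of July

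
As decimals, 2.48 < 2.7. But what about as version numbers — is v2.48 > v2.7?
True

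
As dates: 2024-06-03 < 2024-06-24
True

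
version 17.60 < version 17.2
False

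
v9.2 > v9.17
False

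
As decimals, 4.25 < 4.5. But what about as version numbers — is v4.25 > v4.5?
True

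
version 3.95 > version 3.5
True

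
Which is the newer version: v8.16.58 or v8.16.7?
v8.16.58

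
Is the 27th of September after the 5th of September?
Yes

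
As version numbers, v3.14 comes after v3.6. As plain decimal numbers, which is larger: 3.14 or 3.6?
3.6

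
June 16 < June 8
False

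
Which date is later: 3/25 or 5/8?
5/8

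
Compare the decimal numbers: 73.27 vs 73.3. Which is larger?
73.3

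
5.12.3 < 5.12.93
True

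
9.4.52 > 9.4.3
True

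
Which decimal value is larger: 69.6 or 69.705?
69.705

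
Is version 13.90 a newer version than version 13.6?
Yes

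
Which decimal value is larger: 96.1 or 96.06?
96.1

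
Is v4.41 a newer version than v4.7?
Yes. Version numbers are compared segment by segment as integers, not as decimals: minor version 41 > 7, so v4.41 > v4.7 (even though the decimal 4.41 < 4.7).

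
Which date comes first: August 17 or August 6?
August 6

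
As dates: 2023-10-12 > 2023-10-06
True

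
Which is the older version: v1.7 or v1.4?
v1.4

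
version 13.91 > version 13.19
True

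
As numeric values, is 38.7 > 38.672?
True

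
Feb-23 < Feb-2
False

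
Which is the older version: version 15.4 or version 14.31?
version 14.31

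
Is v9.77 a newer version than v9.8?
Yes. Version numbers are compared segment by segment as integers, not as decimals: minor version 77 > 8, so v9.77 > v9.8 (even though the decimal 9.77 < 9.8).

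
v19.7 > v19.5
True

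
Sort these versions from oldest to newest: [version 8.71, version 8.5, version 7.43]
[version 7.43, version 8.5, version 8.71]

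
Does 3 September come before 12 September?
Yes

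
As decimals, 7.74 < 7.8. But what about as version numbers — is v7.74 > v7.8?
True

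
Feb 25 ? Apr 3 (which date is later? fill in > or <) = <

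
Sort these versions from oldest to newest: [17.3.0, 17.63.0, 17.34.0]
[17.3.0, 17.34.0, 17.63.0]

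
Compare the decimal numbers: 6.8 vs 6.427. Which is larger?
6.8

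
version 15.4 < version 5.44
False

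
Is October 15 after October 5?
Yes. Day 15 comes after day 5 in October — this is a date comparison, not a decimal one (the decimal 10.15 would be smaller than 10.5).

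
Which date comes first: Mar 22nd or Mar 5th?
Mar 5th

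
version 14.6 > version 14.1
True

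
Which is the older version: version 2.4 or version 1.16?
version 1.16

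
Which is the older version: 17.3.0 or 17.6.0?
17.3.0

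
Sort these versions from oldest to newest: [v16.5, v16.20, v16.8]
[v16.5, v16.8, v16.20]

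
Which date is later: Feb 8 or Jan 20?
Feb 8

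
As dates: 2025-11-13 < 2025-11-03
False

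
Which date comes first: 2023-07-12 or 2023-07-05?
2023-07-05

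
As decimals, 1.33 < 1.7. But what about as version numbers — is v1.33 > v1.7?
True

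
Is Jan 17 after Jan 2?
Yes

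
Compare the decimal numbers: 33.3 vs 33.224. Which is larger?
33.3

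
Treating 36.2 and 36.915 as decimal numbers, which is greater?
36.915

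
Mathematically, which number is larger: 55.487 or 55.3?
55.487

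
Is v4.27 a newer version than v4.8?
Yes. Version numbers are compared segment by segment as integers, not as decimals: minor version 27 > 8, so v4.27 > v4.8 (even though the decimal 4.27 < 4.8).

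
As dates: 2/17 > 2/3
True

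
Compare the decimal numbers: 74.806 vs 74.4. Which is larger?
74.806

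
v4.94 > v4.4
True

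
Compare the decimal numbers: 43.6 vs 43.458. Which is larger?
43.6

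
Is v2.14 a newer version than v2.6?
Yes. Version numbers are compared segment by segment as integers, not as decimals: minor version 14 > 6, so v2.14 > v2.6 (even though the decimal 2.14 < 2.6).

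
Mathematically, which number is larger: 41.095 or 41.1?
41.1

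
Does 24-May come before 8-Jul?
Yes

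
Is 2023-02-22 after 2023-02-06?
Yes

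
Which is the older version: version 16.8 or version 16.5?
version 16.5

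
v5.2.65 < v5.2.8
False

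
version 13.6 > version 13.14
False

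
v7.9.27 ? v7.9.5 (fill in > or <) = >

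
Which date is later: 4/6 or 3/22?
4/6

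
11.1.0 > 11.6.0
False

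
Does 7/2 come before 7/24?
Yes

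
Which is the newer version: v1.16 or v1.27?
v1.27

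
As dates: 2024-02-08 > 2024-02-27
False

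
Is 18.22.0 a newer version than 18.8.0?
Yes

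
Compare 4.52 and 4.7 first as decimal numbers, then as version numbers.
As decimals: 4.52 < 4.7. As versions: v4.52 > v4.7 (minor version 52 > 7).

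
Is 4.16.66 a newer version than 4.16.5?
Yes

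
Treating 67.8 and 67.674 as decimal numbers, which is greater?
67.8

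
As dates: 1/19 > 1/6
True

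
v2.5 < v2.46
True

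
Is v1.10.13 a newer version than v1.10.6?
Yes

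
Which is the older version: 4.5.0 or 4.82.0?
4.5.0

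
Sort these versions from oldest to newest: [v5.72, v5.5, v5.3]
[v5.3, v5.5, v5.72]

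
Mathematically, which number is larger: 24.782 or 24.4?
24.782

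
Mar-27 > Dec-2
False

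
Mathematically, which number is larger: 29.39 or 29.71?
29.71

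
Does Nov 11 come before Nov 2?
No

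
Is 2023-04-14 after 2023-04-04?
Yes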